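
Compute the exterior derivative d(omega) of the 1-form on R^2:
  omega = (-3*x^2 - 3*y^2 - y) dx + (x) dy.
d(omega) = (6*y + 2) dx ∧ dy

For a 1-form omega = sum_i f_i dx_i, the exterior derivative is
  d(omega) = sum_{i < j} (∂f_j/∂x_i - ∂f_i/∂x_j) dx_i ∧ dx_j.
  coefficient of dx ∧ dy: ∂f_2/∂x - ∂f_1/∂y = ∂(x)/∂x - ∂(-3*x^2 - 3*y^2 - y)/∂y = 6*y + 2
Assembling: d(omega) = (6*y + 2) dx ∧ dy.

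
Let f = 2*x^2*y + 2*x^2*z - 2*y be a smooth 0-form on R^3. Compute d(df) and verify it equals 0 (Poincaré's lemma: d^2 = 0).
d(df) = 0

Step 1: df = sum_i (∂f/∂x_i) dx_i = (4*x*(y + z)) dx + (2*x^2 - 2) dy + (2*x^2) dz.
Step 2: Apply d again. Using the 1-form formula, the coefficient of dx ∧ dy in d(df) is ∂^2 f/∂x ∂y - ∂^2 f/∂y ∂x = (4*x) - (4*x) = 0 (equality of mixed partials for smooth f).
Similarly for dx ∧ dz and dy ∧ dz — all coefficients vanish. So d(df) = 0.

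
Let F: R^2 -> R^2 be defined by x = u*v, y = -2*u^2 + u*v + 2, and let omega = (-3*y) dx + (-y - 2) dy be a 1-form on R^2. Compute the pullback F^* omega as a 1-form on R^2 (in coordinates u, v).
F^* omega = (-8*u^3 + 12*u^2*v - 4*u*v^2 + 16*u - 10*v) du + (2*u*(4*u^2 - 2*u*v - 5)) dv

Using F^*(f dg) = (f ∘ F) d(g ∘ F), substitute each coordinate x_i by F_i(u, v) in f_i, and replace dx_i by d F_i = (∂F_i/∂u) du + (∂F_i/∂v) dv.
  For the x component: f_1(F) = 6*u^2 - 3*u*v - 6; d F_1 = (v) du + (u) dv
  For the y component: f_2(F) = 2*u^2 - u*v - 4; d F_2 = (-4*u + v) du + (u) dv
Combining and collecting du, dv coefficients:
  coeff of du: -8*u^3 + 12*u^2*v - 4*u*v^2 + 16*u - 10*v
  coeff of dv: 2*u*(4*u^2 - 2*u*v - 5)
F^* omega = (-8*u^3 + 12*u^2*v - 4*u*v^2 + 16*u - 10*v) du + (2*u*(4*u^2 - 2*u*v - 5)) dv.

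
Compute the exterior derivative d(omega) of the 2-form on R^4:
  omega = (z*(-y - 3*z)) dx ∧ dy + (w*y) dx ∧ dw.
d(omega) = (-y - 6*z) dx ∧ dy ∧ dz + (-w) dx ∧ dy ∧ dw

For a 2-form omega = sum_{i<j} g_{ij} dx_i ∧ dx_j, the exterior derivative is
  d(omega) = sum_{i<j} d(g_{ij}) ∧ dx_i ∧ dx_j = sum_{i<j, k} (∂g_{ij}/∂x_k) dx_k ∧ dx_i ∧ dx_j.
Expand each term, using dx_k ∧ dx_i ∧ dx_j = sgn(permutation) dx_{(a)} ∧ dx_{(b)} ∧ dx_{(c)} with (a < b < c) sorted:
  d(z*(-y - 3*z)) includes (∂/∂z)(z*(-y - 3*z)) dz = (-y - 6*z) dz, which multiplied by dx ∧ dy gives (-y - 6*z) dx ∧ dy ∧ dz
  d(w*y) includes (∂/∂y)(w*y) dy = (w) dy, which multiplied by dx ∧ dw gives (-w) dx ∧ dy ∧ dw
Collecting like 3-forms: d(omega) = (-y - 6*z) dx ∧ dy ∧ dz + (-w) dx ∧ dy ∧ dw.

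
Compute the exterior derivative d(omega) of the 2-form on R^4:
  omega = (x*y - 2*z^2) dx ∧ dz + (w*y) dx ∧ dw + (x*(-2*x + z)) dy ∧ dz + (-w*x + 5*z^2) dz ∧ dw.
d(omega) = (-5*x + z) dx ∧ dy ∧ dz + (-w) dx ∧ dy ∧ dw + (-w) dx ∧ dz ∧ dw

For a 2-form omega = sum_{i<j} g_{ij} dx_i ∧ dx_j, the exterior derivative is
  d(omega) = sum_{i<j} d(g_{ij}) ∧ dx_i ∧ dx_j = sum_{i<j, k} (∂g_{ij}/∂x_k) dx_k ∧ dx_i ∧ dx_j.
Expand each term, using dx_k ∧ dx_i ∧ dx_j = sgn(permutation) dx_{(a)} ∧ dx_{(b)} ∧ dx_{(c)} with (a < b < c) sorted:
  d(x*y - 2*z^2) includes (∂/∂y)(x*y - 2*z^2) dy = (x) dy, which multiplied by dx ∧ dz gives (-x) dx ∧ dy ∧ dz
  d(w*y) includes (∂/∂y)(w*y) dy = (w) dy, which multiplied by dx ∧ dw gives (-w) dx ∧ dy ∧ dw
  d(x*(-2*x + z)) includes (∂/∂x)(x*(-2*x + z)) dx = (-4*x + z) dx, which multiplied by dy ∧ dz gives (-4*x + z) dx ∧ dy ∧ dz
  d(-w*x + 5*z^2) includes (∂/∂x)(-w*x + 5*z^2) dx = (-w) dx, which multiplied by dz ∧ dw gives (-w) dx ∧ dz ∧ dw
Collecting like 3-forms: d(omega) = (-5*x + z) dx ∧ dy ∧ dz + (-w) dx ∧ dy ∧ dw + (-w) dx ∧ dz ∧ dw.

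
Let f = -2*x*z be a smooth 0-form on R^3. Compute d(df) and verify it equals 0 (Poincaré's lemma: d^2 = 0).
d(df) = 0

Step 1: df = sum_i (∂f/∂x_i) dx_i = (-2*z) dx + (0) dy + (-2*x) dz.
Step 2: Apply d again. Using the 1-form formula, the coefficient of dx ∧ dy in d(df) is ∂^2 f/∂x ∂y - ∂^2 f/∂y ∂x = (0) - (0) = 0 (equality of mixed partials for smooth f).
Similarly for dx ∧ dz and dy ∧ dz — all coefficients vanish. So d(df) = 0.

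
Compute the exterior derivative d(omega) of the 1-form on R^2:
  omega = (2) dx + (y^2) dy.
d(omega) = 0

For a 1-form omega = sum_i f_i dx_i, the exterior derivative is
  d(omega) = sum_{i < j} (∂f_j/∂x_i - ∂f_i/∂x_j) dx_i ∧ dx_j.

Assembling: d(omega) = 0.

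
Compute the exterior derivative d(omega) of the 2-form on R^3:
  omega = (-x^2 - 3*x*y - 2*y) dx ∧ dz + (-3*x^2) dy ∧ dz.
d(omega) = (2 - 3*x) dx ∧ dy ∧ dz

For a 2-form omega = sum_{i<j} g_{ij} dx_i ∧ dx_j, the exterior derivative is
  d(omega) = sum_{i<j} d(g_{ij}) ∧ dx_i ∧ dx_j = sum_{i<j, k} (∂g_{ij}/∂x_k) dx_k ∧ dx_i ∧ dx_j.
Expand each term, using dx_k ∧ dx_i ∧ dx_j = sgn(permutation) dx_{(a)} ∧ dx_{(b)} ∧ dx_{(c)} with (a < b < c) sorted:
  d(-x^2 - 3*x*y - 2*y) includes (∂/∂y)(-x^2 - 3*x*y - 2*y) dy = (-3*x - 2) dy, which multiplied by dx ∧ dz gives (3*x + 2) dx ∧ dy ∧ dz
  d(-3*x^2) includes (∂/∂x)(-3*x^2) dx = (-6*x) dx, which multiplied by dy ∧ dz gives (-6*x) dx ∧ dy ∧ dz
Collecting like 3-forms: d(omega) = (2 - 3*x) dx ∧ dy ∧ dz.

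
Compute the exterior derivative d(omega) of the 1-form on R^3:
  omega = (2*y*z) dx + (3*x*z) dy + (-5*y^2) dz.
d(omega) = (z) dx ∧ dy + (-2*y) dx ∧ dz + (-3*x - 10*y) dy ∧ dz

For a 1-form omega = sum_i f_i dx_i, the exterior derivative is
  d(omega) = sum_{i < j} (∂f_j/∂x_i - ∂f_i/∂x_j) dx_i ∧ dx_j.
  coefficient of dx ∧ dy: ∂f_2/∂x - ∂f_1/∂y = ∂(3*x*z)/∂x - ∂(2*y*z)/∂y = z
  coefficient of dx ∧ dz: ∂f_3/∂x - ∂f_1/∂z = ∂(-5*y^2)/∂x - ∂(2*y*z)/∂z = -2*y
  coefficient of dy ∧ dz: ∂f_3/∂y - ∂f_2/∂z = ∂(-5*y^2)/∂y - ∂(3*x*z)/∂z = -3*x - 10*y
Assembling: d(omega) = (z) dx ∧ dy + (-2*y) dx ∧ dz + (-3*x - 10*y) dy ∧ dz.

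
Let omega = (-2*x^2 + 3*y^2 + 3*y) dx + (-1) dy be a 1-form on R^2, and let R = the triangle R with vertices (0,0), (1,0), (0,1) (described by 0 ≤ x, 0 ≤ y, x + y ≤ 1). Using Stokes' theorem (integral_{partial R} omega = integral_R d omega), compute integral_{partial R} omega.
integral_(partial R) omega = -5/2

Stokes: integral_partial_R omega = integral_R d omega with d omega = (∂Q/∂x - ∂P/∂y) dx ∧ dy.
  ∂Q/∂x = 0
  ∂P/∂y = 6*y + 3
  integrand = ∂Q/∂x - ∂P/∂y = -6*y - 3.
Integrating over R: integral_0^1 integral_0^{1-x} (-6*y - 3) dy dx = -5/2.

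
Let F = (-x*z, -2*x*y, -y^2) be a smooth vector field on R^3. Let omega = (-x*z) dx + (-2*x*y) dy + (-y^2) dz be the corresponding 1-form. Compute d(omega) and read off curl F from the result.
d(omega) = (-2*y) dy ∧ dz + (-x) dz ∧ dx + (-2*y) dx ∧ dy; curl F = (-2*y, -x, -2*y)

d omega = sum_{i<j} (∂f_j/∂x_i - ∂f_i/∂x_j) dx_i ∧ dx_j. Under the identification (dy ∧ dz, dz ∧ dx, dx ∧ dy) ↔ (e_x, e_y, e_z), the coefficients are exactly the components of curl F. Compute:
  ∂R/∂y - ∂Q/∂z = (-2*y) - (0) = -2*y
  ∂P/∂z - ∂R/∂x = (-x) - (0) = -x
  ∂Q/∂x - ∂P/∂y = (-2*y) - (0) = -2*y.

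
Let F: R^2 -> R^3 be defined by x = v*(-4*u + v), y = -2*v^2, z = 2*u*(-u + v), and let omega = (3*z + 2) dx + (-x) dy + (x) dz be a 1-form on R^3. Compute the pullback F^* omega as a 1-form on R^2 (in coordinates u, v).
F^* omega = (2*v*(20*u^2 - 18*u*v + v^2 - 4)) du + (24*u^3 - 44*u^2*v - 2*u*v^2 - 8*u + 4*v^3 + 4*v) dv

Using F^*(f dg) = (f ∘ F) d(g ∘ F), substitute each coordinate x_i by F_i(u, v) in f_i, and replace dx_i by d F_i = (∂F_i/∂u) du + (∂F_i/∂v) dv.
  For the x component: f_1(F) = -6*u^2 + 6*u*v + 2; d F_1 = (-4*v) du + (-4*u + 2*v) dv
  For the y component: f_2(F) = v*(4*u - v); d F_2 = (0) du + (-4*v) dv
  For the z component: f_3(F) = v*(-4*u + v); d F_3 = (-4*u + 2*v) du + (2*u) dv
Combining and collecting du, dv coefficients:
  coeff of du: 2*v*(20*u^2 - 18*u*v + v^2 - 4)
  coeff of dv: 24*u^3 - 44*u^2*v - 2*u*v^2 - 8*u + 4*v^3 + 4*v
F^* omega = (2*v*(20*u^2 - 18*u*v + v^2 - 4)) du + (24*u^3 - 44*u^2*v - 2*u*v^2 - 8*u + 4*v^3 + 4*v) dv.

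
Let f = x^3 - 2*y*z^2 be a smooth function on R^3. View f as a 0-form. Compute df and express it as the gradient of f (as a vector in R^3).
df = (3*x^2) dx + (-2*z^2) dy + (-4*y*z) dz; grad f = (3*x^2, -2*z^2, -4*y*z)

For a 0-form f, d f = (∂f/∂x) dx + (∂f/∂y) dy + (∂f/∂z) dz. The components of the vector representation are exactly the entries of grad f in Cartesian coordinates:
  ∂f/∂x = 3*x^2
  ∂f/∂y = -2*z^2
  ∂f/∂z = -4*y*z.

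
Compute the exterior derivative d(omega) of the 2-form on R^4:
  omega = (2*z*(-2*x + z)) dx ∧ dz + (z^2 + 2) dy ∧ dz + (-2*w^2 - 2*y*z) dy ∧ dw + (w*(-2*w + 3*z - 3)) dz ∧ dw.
d(omega) = (2*y) dy ∧ dz ∧ dw

For a 2-form omega = sum_{i<j} g_{ij} dx_i ∧ dx_j, the exterior derivative is
  d(omega) = sum_{i<j} d(g_{ij}) ∧ dx_i ∧ dx_j = sum_{i<j, k} (∂g_{ij}/∂x_k) dx_k ∧ dx_i ∧ dx_j.
Expand each term, using dx_k ∧ dx_i ∧ dx_j = sgn(permutation) dx_{(a)} ∧ dx_{(b)} ∧ dx_{(c)} with (a < b < c) sorted:
  d(-2*w^2 - 2*y*z) includes (∂/∂z)(-2*w^2 - 2*y*z) dz = (-2*y) dz, which multiplied by dy ∧ dw gives (2*y) dy ∧ dz ∧ dw
Collecting like 3-forms: d(omega) = (2*y) dy ∧ dz ∧ dw.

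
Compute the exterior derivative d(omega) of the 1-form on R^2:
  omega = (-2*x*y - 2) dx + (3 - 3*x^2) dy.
d(omega) = (-4*x) dx ∧ dy

For a 1-form omega = sum_i f_i dx_i, the exterior derivative is
  d(omega) = sum_{i < j} (∂f_j/∂x_i - ∂f_i/∂x_j) dx_i ∧ dx_j.
  coefficient of dx ∧ dy: ∂f_2/∂x - ∂f_1/∂y = ∂(3 - 3*x^2)/∂x - ∂(-2*x*y - 2)/∂y = -4*x
Assembling: d(omega) = (-4*x) dx ∧ dy.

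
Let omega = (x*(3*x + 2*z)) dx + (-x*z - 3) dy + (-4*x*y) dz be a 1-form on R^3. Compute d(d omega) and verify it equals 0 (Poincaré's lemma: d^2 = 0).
d(d omega) = 0

Step 1: d omega = sum_{i<j} (∂f_j/∂x_i - ∂f_i/∂x_j) dx_i ∧ dx_j:
  coeff of dx ∧ dy: -z
  coeff of dx ∧ dz: -2*x - 4*y
  coeff of dy ∧ dz: -3*x
Step 2: Apply d again to each 2-form coefficient. The only possible 3-form in R^3 is dx ∧ dy ∧ dz, with coefficient
  ∂(coeff of dy∧dz)/∂x - ∂(coeff of dx∧dz)/∂y + ∂(coeff of dx∧dy)/∂z
  = ∂/∂x (-3*x) - ∂/∂y (-2*x - 4*y) + ∂/∂z (-z).
Each of these terms simplifies to sums of mixed partials that cancel in pairs. The result is 0 (by equality of mixed partials for smooth functions — Schwarz / Clairaut).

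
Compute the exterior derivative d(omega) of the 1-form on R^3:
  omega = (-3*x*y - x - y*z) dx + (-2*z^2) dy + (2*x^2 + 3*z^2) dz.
d(omega) = (3*x + z) dx ∧ dy + (4*x + y) dx ∧ dz + (4*z) dy ∧ dz

For a 1-form omega = sum_i f_i dx_i, the exterior derivative is
  d(omega) = sum_{i < j} (∂f_j/∂x_i - ∂f_i/∂x_j) dx_i ∧ dx_j.
  coefficient of dx ∧ dy: ∂f_2/∂x - ∂f_1/∂y = ∂(-2*z^2)/∂x - ∂(-3*x*y - x - y*z)/∂y = 3*x + z
  coefficient of dx ∧ dz: ∂f_3/∂x - ∂f_1/∂z = ∂(2*x^2 + 3*z^2)/∂x - ∂(-3*x*y - x - y*z)/∂z = 4*x + y
  coefficient of dy ∧ dz: ∂f_3/∂y - ∂f_2/∂z = ∂(2*x^2 + 3*z^2)/∂y - ∂(-2*z^2)/∂z = 4*z
Assembling: d(omega) = (3*x + z) dx ∧ dy + (4*x + y) dx ∧ dz + (4*z) dy ∧ dz.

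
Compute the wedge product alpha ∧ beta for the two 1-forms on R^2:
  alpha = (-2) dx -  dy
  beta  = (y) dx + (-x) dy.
alpha ∧ beta = (2*x + y) dx ∧ dy

Distribute the wedge, using dx_i ∧ dx_j = -dx_j ∧ dx_i and dx_i ∧ dx_i = 0. For each pair (i, j) with i < j, the coefficient of dx_i ∧ dx_j in alpha ∧ beta is (alpha_i * beta_j - alpha_j * beta_i). Collecting: alpha ∧ beta = (2*x + y) dx ∧ dy.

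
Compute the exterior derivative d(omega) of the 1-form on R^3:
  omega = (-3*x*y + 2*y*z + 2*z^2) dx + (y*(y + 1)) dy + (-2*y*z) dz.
d(omega) = (3*x - 2*z) dx ∧ dy + (-2*y - 4*z) dx ∧ dz + (-2*z) dy ∧ dz

For a 1-form omega = sum_i f_i dx_i, the exterior derivative is
  d(omega) = sum_{i < j} (∂f_j/∂x_i - ∂f_i/∂x_j) dx_i ∧ dx_j.
  coefficient of dx ∧ dy: ∂f_2/∂x - ∂f_1/∂y = ∂(y*(y + 1))/∂x - ∂(-3*x*y + 2*y*z + 2*z^2)/∂y = 3*x - 2*z
  coefficient of dx ∧ dz: ∂f_3/∂x - ∂f_1/∂z = ∂(-2*y*z)/∂x - ∂(-3*x*y + 2*y*z + 2*z^2)/∂z = -2*y - 4*z
  coefficient of dy ∧ dz: ∂f_3/∂y - ∂f_2/∂z = ∂(-2*y*z)/∂y - ∂(y*(y + 1))/∂z = -2*z
Assembling: d(omega) = (3*x - 2*z) dx ∧ dy + (-2*y - 4*z) dx ∧ dz + (-2*z) dy ∧ dz.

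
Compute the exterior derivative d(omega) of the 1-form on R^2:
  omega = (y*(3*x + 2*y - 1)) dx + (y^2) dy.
d(omega) = (-3*x - 4*y + 1) dx ∧ dy

For a 1-form omega = sum_i f_i dx_i, the exterior derivative is
  d(omega) = sum_{i < j} (∂f_j/∂x_i - ∂f_i/∂x_j) dx_i ∧ dx_j.
  coefficient of dx ∧ dy: ∂f_2/∂x - ∂f_1/∂y = ∂(y^2)/∂x - ∂(y*(3*x + 2*y - 1))/∂y = -3*x - 4*y + 1
Assembling: d(omega) = (-3*x - 4*y + 1) dx ∧ dy.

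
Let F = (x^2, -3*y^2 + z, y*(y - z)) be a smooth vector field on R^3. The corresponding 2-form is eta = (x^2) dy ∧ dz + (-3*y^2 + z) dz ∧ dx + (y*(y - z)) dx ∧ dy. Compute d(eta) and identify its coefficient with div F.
d(eta) = (2*x - 7*y) dx ∧ dy ∧ dz; div F = 2*x - 7*y

For a 2-form in R^3 of the form above, applying d gives a 3-form with coefficient ∂P/∂x + ∂Q/∂y + ∂R/∂z:
  ∂P/∂x = 2*x
  ∂Q/∂y = -6*y
  ∂R/∂z = -y
Sum = 2*x - 7*y, which is exactly div F.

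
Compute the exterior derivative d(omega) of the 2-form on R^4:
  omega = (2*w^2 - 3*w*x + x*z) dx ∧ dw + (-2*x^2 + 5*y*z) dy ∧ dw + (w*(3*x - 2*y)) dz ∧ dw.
d(omega) = (3*w - x) dx ∧ dz ∧ dw + (-4*x) dx ∧ dy ∧ dw + (-2*w - 5*y) dy ∧ dz ∧ dw

For a 2-form omega = sum_{i<j} g_{ij} dx_i ∧ dx_j, the exterior derivative is
  d(omega) = sum_{i<j} d(g_{ij}) ∧ dx_i ∧ dx_j = sum_{i<j, k} (∂g_{ij}/∂x_k) dx_k ∧ dx_i ∧ dx_j.
Expand each term, using dx_k ∧ dx_i ∧ dx_j = sgn(permutation) dx_{(a)} ∧ dx_{(b)} ∧ dx_{(c)} with (a < b < c) sorted:
  d(2*w^2 - 3*w*x + x*z) includes (∂/∂z)(2*w^2 - 3*w*x + x*z) dz = (x) dz, which multiplied by dx ∧ dw gives (-x) dx ∧ dz ∧ dw
  d(-2*x^2 + 5*y*z) includes (∂/∂x)(-2*x^2 + 5*y*z) dx = (-4*x) dx, which multiplied by dy ∧ dw gives (-4*x) dx ∧ dy ∧ dw
  d(-2*x^2 + 5*y*z) includes (∂/∂z)(-2*x^2 + 5*y*z) dz = (5*y) dz, which multiplied by dy ∧ dw gives (-5*y) dy ∧ dz ∧ dw
  d(w*(3*x - 2*y)) includes (∂/∂x)(w*(3*x - 2*y)) dx = (3*w) dx, which multiplied by dz ∧ dw gives (3*w) dx ∧ dz ∧ dw
  d(w*(3*x - 2*y)) includes (∂/∂y)(w*(3*x - 2*y)) dy = (-2*w) dy, which multiplied by dz ∧ dw gives (-2*w) dy ∧ dz ∧ dw
Collecting like 3-forms: d(omega) = (3*w - x) dx ∧ dz ∧ dw + (-4*x) dx ∧ dy ∧ dw + (-2*w - 5*y) dy ∧ dz ∧ dw.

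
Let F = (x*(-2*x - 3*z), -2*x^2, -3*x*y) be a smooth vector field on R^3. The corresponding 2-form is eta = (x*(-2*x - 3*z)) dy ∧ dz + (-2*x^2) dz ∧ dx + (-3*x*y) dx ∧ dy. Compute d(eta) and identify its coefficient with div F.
d(eta) = (-4*x - 3*z) dx ∧ dy ∧ dz; div F = -4*x - 3*z

For a 2-form in R^3 of the form above, applying d gives a 3-form with coefficient ∂P/∂x + ∂Q/∂y + ∂R/∂z:
  ∂P/∂x = -4*x - 3*z
  ∂Q/∂y = 0
  ∂R/∂z = 0
Sum = -4*x - 3*z, which is exactly div F.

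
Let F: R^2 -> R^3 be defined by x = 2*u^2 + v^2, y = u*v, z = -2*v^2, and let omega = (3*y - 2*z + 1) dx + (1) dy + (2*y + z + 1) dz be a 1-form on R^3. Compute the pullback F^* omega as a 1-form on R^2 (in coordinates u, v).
F^* omega = (12*u^2*v + 16*u*v^2 + 4*u + v) du + (-2*u*v^2 + u + 16*v^3 - 2*v) dv

Using F^*(f dg) = (f ∘ F) d(g ∘ F), substitute each coordinate x_i by F_i(u, v) in f_i, and replace dx_i by d F_i = (∂F_i/∂u) du + (∂F_i/∂v) dv.
  For the x component: f_1(F) = 3*u*v + 4*v^2 + 1; d F_1 = (4*u) du + (2*v) dv
  For the y component: f_2(F) = 1; d F_2 = (v) du + (u) dv
  For the z component: f_3(F) = 2*u*v - 2*v^2 + 1; d F_3 = (0) du + (-4*v) dv
Combining and collecting du, dv coefficients:
  coeff of du: 12*u^2*v + 16*u*v^2 + 4*u + v
  coeff of dv: -2*u*v^2 + u + 16*v^3 - 2*v
F^* omega = (12*u^2*v + 16*u*v^2 + 4*u + v) du + (-2*u*v^2 + u + 16*v^3 - 2*v) dv.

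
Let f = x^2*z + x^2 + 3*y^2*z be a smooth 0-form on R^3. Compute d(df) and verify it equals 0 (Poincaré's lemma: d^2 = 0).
d(df) = 0

Step 1: df = sum_i (∂f/∂x_i) dx_i = (2*x*(z + 1)) dx + (6*y*z) dy + (x^2 + 3*y^2) dz.
Step 2: Apply d again. Using the 1-form formula, the coefficient of dx ∧ dy in d(df) is ∂^2 f/∂x ∂y - ∂^2 f/∂y ∂x = (0) - (0) = 0 (equality of mixed partials for smooth f).
Similarly for dx ∧ dz and dy ∧ dz — all coefficients vanish. So d(df) = 0.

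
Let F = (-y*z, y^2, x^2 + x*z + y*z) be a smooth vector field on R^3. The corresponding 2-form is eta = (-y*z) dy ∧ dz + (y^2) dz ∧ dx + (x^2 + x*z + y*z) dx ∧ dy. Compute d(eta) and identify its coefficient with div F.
d(eta) = (x + 3*y) dx ∧ dy ∧ dz; div F = x + 3*y

For a 2-form in R^3 of the form above, applying d gives a 3-form with coefficient ∂P/∂x + ∂Q/∂y + ∂R/∂z:
  ∂P/∂x = 0
  ∂Q/∂y = 2*y
  ∂R/∂z = x + y
Sum = x + 3*y, which is exactly div F.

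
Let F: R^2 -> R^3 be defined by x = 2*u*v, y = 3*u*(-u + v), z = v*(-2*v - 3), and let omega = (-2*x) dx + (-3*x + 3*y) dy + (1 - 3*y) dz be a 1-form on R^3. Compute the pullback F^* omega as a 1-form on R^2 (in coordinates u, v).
F^* omega = (u*(54*u^2 - 45*u*v + v^2)) du + (-27*u^3 - 35*u^2*v - 27*u^2 + 36*u*v^2 + 27*u*v - 4*v - 3) dv

Using F^*(f dg) = (f ∘ F) d(g ∘ F), substitute each coordinate x_i by F_i(u, v) in f_i, and replace dx_i by d F_i = (∂F_i/∂u) du + (∂F_i/∂v) dv.
  For the x component: f_1(F) = -4*u*v; d F_1 = (2*v) du + (2*u) dv
  For the y component: f_2(F) = 3*u*(-3*u + v); d F_2 = (-6*u + 3*v) du + (3*u) dv
  For the z component: f_3(F) = 9*u^2 - 9*u*v + 1; d F_3 = (0) du + (-4*v - 3) dv
Combining and collecting du, dv coefficients:
  coeff of du: u*(54*u^2 - 45*u*v + v^2)
  coeff of dv: -27*u^3 - 35*u^2*v - 27*u^2 + 36*u*v^2 + 27*u*v - 4*v - 3
F^* omega = (u*(54*u^2 - 45*u*v + v^2)) du + (-27*u^3 - 35*u^2*v - 27*u^2 + 36*u*v^2 + 27*u*v - 4*v - 3) dv.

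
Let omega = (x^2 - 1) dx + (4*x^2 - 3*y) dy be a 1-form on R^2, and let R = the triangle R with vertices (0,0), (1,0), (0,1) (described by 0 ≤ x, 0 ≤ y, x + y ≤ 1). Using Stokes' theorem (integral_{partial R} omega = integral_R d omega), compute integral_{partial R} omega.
integral_(partial R) omega = 4/3

Stokes: integral_partial_R omega = integral_R d omega with d omega = (∂Q/∂x - ∂P/∂y) dx ∧ dy.
  ∂Q/∂x = 8*x
  ∂P/∂y = 0
  integrand = ∂Q/∂x - ∂P/∂y = 8*x.
Integrating over R: integral_0^1 integral_0^{1-x} (8*x) dy dx = 4/3.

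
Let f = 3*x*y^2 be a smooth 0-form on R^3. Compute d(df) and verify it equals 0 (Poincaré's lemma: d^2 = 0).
d(df) = 0

Step 1: df = sum_i (∂f/∂x_i) dx_i = (3*y^2) dx + (6*x*y) dy + (0) dz.
Step 2: Apply d again. Using the 1-form formula, the coefficient of dx ∧ dy in d(df) is ∂^2 f/∂x ∂y - ∂^2 f/∂y ∂x = (6*y) - (6*y) = 0 (equality of mixed partials for smooth f).
Similarly for dx ∧ dz and dy ∧ dz — all coefficients vanish. So d(df) = 0.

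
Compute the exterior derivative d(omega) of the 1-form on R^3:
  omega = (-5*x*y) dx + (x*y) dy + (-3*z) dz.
d(omega) = (5*x + y) dx ∧ dy

For a 1-form omega = sum_i f_i dx_i, the exterior derivative is
  d(omega) = sum_{i < j} (∂f_j/∂x_i - ∂f_i/∂x_j) dx_i ∧ dx_j.
  coefficient of dx ∧ dy: ∂f_2/∂x - ∂f_1/∂y = ∂(x*y)/∂x - ∂(-5*x*y)/∂y = 5*x + y
Assembling: d(omega) = (5*x + y) dx ∧ dy.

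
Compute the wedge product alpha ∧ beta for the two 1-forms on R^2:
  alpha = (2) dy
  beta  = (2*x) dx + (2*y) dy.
alpha ∧ beta = (-4*x) dx ∧ dy

Distribute the wedge, using dx_i ∧ dx_j = -dx_j ∧ dx_i and dx_i ∧ dx_i = 0. For each pair (i, j) with i < j, the coefficient of dx_i ∧ dx_j in alpha ∧ beta is (alpha_i * beta_j - alpha_j * beta_i). Collecting: alpha ∧ beta = (-4*x) dx ∧ dy.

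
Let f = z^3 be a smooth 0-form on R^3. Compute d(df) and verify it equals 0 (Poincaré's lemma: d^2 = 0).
d(df) = 0

Step 1: df = sum_i (∂f/∂x_i) dx_i = (0) dx + (0) dy + (3*z^2) dz.
Step 2: Apply d again. Using the 1-form formula, the coefficient of dx ∧ dy in d(df) is ∂^2 f/∂x ∂y - ∂^2 f/∂y ∂x = (0) - (0) = 0 (equality of mixed partials for smooth f).
Similarly for dx ∧ dz and dy ∧ dz — all coefficients vanish. So d(df) = 0.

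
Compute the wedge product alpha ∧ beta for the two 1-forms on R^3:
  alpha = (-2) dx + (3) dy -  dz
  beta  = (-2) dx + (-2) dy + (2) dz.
alpha ∧ beta = (10) dx ∧ dy + (-6) dx ∧ dz + (4) dy ∧ dz

Distribute the wedge, using dx_i ∧ dx_j = -dx_j ∧ dx_i and dx_i ∧ dx_i = 0. For each pair (i, j) with i < j, the coefficient of dx_i ∧ dx_j in alpha ∧ beta is (alpha_i * beta_j - alpha_j * beta_i). Collecting: alpha ∧ beta = (10) dx ∧ dy + (-6) dx ∧ dz + (4) dy ∧ dz.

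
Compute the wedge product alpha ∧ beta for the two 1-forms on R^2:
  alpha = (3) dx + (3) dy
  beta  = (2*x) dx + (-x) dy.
alpha ∧ beta = (-9*x) dx ∧ dy

Distribute the wedge, using dx_i ∧ dx_j = -dx_j ∧ dx_i and dx_i ∧ dx_i = 0. For each pair (i, j) with i < j, the coefficient of dx_i ∧ dx_j in alpha ∧ beta is (alpha_i * beta_j - alpha_j * beta_i). Collecting: alpha ∧ beta = (-9*x) dx ∧ dy.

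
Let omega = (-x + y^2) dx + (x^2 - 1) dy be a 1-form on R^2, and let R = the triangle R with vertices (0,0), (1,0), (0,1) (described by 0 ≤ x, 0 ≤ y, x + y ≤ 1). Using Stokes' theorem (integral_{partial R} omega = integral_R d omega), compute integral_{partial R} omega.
integral_(partial R) omega = 0

Stokes: integral_partial_R omega = integral_R d omega with d omega = (∂Q/∂x - ∂P/∂y) dx ∧ dy.
  ∂Q/∂x = 2*x
  ∂P/∂y = 2*y
  integrand = ∂Q/∂x - ∂P/∂y = 2*x - 2*y.
Integrating over R: integral_0^1 integral_0^{1-x} (2*x - 2*y) dy dx = 0.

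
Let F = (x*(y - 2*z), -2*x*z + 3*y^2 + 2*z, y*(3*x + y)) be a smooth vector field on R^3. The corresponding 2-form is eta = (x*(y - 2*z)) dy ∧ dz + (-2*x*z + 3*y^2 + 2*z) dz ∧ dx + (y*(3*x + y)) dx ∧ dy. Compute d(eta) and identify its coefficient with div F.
d(eta) = (7*y - 2*z) dx ∧ dy ∧ dz; div F = 7*y - 2*z

For a 2-form in R^3 of the form above, applying d gives a 3-form with coefficient ∂P/∂x + ∂Q/∂y + ∂R/∂z:
  ∂P/∂x = y - 2*z
  ∂Q/∂y = 6*y
  ∂R/∂z = 0
Sum = 7*y - 2*z, which is exactly div F.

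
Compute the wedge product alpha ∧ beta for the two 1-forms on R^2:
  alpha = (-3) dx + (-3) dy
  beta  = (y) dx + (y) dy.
alpha ∧ beta = 0

Distribute the wedge, using dx_i ∧ dx_j = -dx_j ∧ dx_i and dx_i ∧ dx_i = 0. For each pair (i, j) with i < j, the coefficient of dx_i ∧ dx_j in alpha ∧ beta is (alpha_i * beta_j - alpha_j * beta_i). Collecting: alpha ∧ beta = 0.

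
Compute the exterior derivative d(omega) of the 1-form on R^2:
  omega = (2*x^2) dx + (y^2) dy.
d(omega) = 0

For a 1-form omega = sum_i f_i dx_i, the exterior derivative is
  d(omega) = sum_{i < j} (∂f_j/∂x_i - ∂f_i/∂x_j) dx_i ∧ dx_j.

Assembling: d(omega) = 0.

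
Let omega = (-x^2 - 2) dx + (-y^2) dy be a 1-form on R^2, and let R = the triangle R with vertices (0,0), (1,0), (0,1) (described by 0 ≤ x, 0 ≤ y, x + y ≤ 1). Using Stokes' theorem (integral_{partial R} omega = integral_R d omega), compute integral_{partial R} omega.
integral_(partial R) omega = 0

Stokes: integral_partial_R omega = integral_R d omega with d omega = (∂Q/∂x - ∂P/∂y) dx ∧ dy.
  ∂Q/∂x = 0
  ∂P/∂y = 0
  integrand = ∂Q/∂x - ∂P/∂y = 0.
Integrating over R: integral_0^1 integral_0^{1-x} (0) dy dx = 0.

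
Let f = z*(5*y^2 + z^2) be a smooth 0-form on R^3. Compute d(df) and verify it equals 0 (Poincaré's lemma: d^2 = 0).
d(df) = 0

Step 1: df = sum_i (∂f/∂x_i) dx_i = (0) dx + (10*y*z) dy + (5*y^2 + 3*z^2) dz.
Step 2: Apply d again. Using the 1-form formula, the coefficient of dx ∧ dy in d(df) is ∂^2 f/∂x ∂y - ∂^2 f/∂y ∂x = (0) - (0) = 0 (equality of mixed partials for smooth f).
Similarly for dx ∧ dz and dy ∧ dz — all coefficients vanish. So d(df) = 0.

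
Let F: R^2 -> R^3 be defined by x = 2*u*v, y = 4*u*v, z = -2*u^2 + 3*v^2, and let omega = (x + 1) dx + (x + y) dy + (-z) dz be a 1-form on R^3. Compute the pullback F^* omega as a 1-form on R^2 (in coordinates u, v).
F^* omega = (-8*u^3 + 40*u*v^2 + 2*v) du + (40*u^2*v + 2*u - 18*v^3) dv

Using F^*(f dg) = (f ∘ F) d(g ∘ F), substitute each coordinate x_i by F_i(u, v) in f_i, and replace dx_i by d F_i = (∂F_i/∂u) du + (∂F_i/∂v) dv.
  For the x component: f_1(F) = 2*u*v + 1; d F_1 = (2*v) du + (2*u) dv
  For the y component: f_2(F) = 6*u*v; d F_2 = (4*v) du + (4*u) dv
  For the z component: f_3(F) = 2*u^2 - 3*v^2; d F_3 = (-4*u) du + (6*v) dv
Combining and collecting du, dv coefficients:
  coeff of du: -8*u^3 + 40*u*v^2 + 2*v
  coeff of dv: 40*u^2*v + 2*u - 18*v^3
F^* omega = (-8*u^3 + 40*u*v^2 + 2*v) du + (40*u^2*v + 2*u - 18*v^3) dv.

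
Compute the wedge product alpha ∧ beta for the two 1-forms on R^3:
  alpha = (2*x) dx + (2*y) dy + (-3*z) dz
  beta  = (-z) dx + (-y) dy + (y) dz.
alpha ∧ beta = (2*y*(-x + z)) dx ∧ dy + (2*x*y - 3*z^2) dx ∧ dz + (y*(2*y - 3*z)) dy ∧ dz

Distribute the wedge, using dx_i ∧ dx_j = -dx_j ∧ dx_i and dx_i ∧ dx_i = 0. For each pair (i, j) with i < j, the coefficient of dx_i ∧ dx_j in alpha ∧ beta is (alpha_i * beta_j - alpha_j * beta_i). Collecting: alpha ∧ beta = (2*y*(-x + z)) dx ∧ dy + (2*x*y - 3*z^2) dx ∧ dz + (y*(2*y - 3*z)) dy ∧ dz.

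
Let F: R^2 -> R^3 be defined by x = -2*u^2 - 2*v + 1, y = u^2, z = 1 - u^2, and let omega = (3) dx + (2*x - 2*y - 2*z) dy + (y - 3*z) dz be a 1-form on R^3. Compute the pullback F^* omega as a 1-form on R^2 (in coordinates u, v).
F^* omega = (2*u*(-8*u^2 - 4*v - 3)) du + (-6) dv

Using F^*(f dg) = (f ∘ F) d(g ∘ F), substitute each coordinate x_i by F_i(u, v) in f_i, and replace dx_i by d F_i = (∂F_i/∂u) du + (∂F_i/∂v) dv.
  For the x component: f_1(F) = 3; d F_1 = (-4*u) du + (-2) dv
  For the y component: f_2(F) = -4*u^2 - 4*v; d F_2 = (2*u) du + (0) dv
  For the z component: f_3(F) = 4*u^2 - 3; d F_3 = (-2*u) du + (0) dv
Combining and collecting du, dv coefficients:
  coeff of du: 2*u*(-8*u^2 - 4*v - 3)
  coeff of dv: -6
F^* omega = (2*u*(-8*u^2 - 4*v - 3)) du + (-6) dv.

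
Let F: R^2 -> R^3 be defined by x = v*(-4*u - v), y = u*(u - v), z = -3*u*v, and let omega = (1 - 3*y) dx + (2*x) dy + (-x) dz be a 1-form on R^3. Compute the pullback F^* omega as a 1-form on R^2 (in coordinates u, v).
F^* omega = (v*(-4*u^2 - 20*u*v - v^2 - 4)) du + (12*u^3 - 10*u^2*v - 7*u*v^2 - 4*u - 2*v) dv

Using F^*(f dg) = (f ∘ F) d(g ∘ F), substitute each coordinate x_i by F_i(u, v) in f_i, and replace dx_i by d F_i = (∂F_i/∂u) du + (∂F_i/∂v) dv.
  For the x component: f_1(F) = -3*u^2 + 3*u*v + 1; d F_1 = (-4*v) du + (-4*u - 2*v) dv
  For the y component: f_2(F) = 2*v*(-4*u - v); d F_2 = (2*u - v) du + (-u) dv
  For the z component: f_3(F) = v*(4*u + v); d F_3 = (-3*v) du + (-3*u) dv
Combining and collecting du, dv coefficients:
  coeff of du: v*(-4*u^2 - 20*u*v - v^2 - 4)
  coeff of dv: 12*u^3 - 10*u^2*v - 7*u*v^2 - 4*u - 2*v
F^* omega = (v*(-4*u^2 - 20*u*v - v^2 - 4)) du + (12*u^3 - 10*u^2*v - 7*u*v^2 - 4*u - 2*v) dv.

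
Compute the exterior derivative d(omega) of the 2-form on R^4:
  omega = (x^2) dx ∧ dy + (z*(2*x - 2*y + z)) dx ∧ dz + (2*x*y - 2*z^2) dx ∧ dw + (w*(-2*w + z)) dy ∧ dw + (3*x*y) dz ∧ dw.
d(omega) = (2*z) dx ∧ dy ∧ dz + (-2*x) dx ∧ dy ∧ dw + (3*y + 4*z) dx ∧ dz ∧ dw + (-w + 3*x) dy ∧ dz ∧ dw

For a 2-form omega = sum_{i<j} g_{ij} dx_i ∧ dx_j, the exterior derivative is
  d(omega) = sum_{i<j} d(g_{ij}) ∧ dx_i ∧ dx_j = sum_{i<j, k} (∂g_{ij}/∂x_k) dx_k ∧ dx_i ∧ dx_j.
Expand each term, using dx_k ∧ dx_i ∧ dx_j = sgn(permutation) dx_{(a)} ∧ dx_{(b)} ∧ dx_{(c)} with (a < b < c) sorted:
  d(z*(2*x - 2*y + z)) includes (∂/∂y)(z*(2*x - 2*y + z)) dy = (-2*z) dy, which multiplied by dx ∧ dz gives (2*z) dx ∧ dy ∧ dz
  d(2*x*y - 2*z^2) includes (∂/∂y)(2*x*y - 2*z^2) dy = (2*x) dy, which multiplied by dx ∧ dw gives (-2*x) dx ∧ dy ∧ dw
  d(2*x*y - 2*z^2) includes (∂/∂z)(2*x*y - 2*z^2) dz = (-4*z) dz, which multiplied by dx ∧ dw gives (4*z) dx ∧ dz ∧ dw
  d(w*(-2*w + z)) includes (∂/∂z)(w*(-2*w + z)) dz = (w) dz, which multiplied by dy ∧ dw gives (-w) dy ∧ dz ∧ dw
  d(3*x*y) includes (∂/∂x)(3*x*y) dx = (3*y) dx, which multiplied by dz ∧ dw gives (3*y) dx ∧ dz ∧ dw
  d(3*x*y) includes (∂/∂y)(3*x*y) dy = (3*x) dy, which multiplied by dz ∧ dw gives (3*x) dy ∧ dz ∧ dw
Collecting like 3-forms: d(omega) = (2*z) dx ∧ dy ∧ dz + (-2*x) dx ∧ dy ∧ dw + (3*y + 4*z) dx ∧ dz ∧ dw + (-w + 3*x) dy ∧ dz ∧ dw.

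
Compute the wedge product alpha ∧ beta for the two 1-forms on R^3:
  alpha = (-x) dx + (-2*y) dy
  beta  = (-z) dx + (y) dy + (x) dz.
alpha ∧ beta = (-y*(x + 2*z)) dx ∧ dy + (-x^2) dx ∧ dz + (-2*x*y) dy ∧ dz

Distribute the wedge, using dx_i ∧ dx_j = -dx_j ∧ dx_i and dx_i ∧ dx_i = 0. For each pair (i, j) with i < j, the coefficient of dx_i ∧ dx_j in alpha ∧ beta is (alpha_i * beta_j - alpha_j * beta_i). Collecting: alpha ∧ beta = (-y*(x + 2*z)) dx ∧ dy + (-x^2) dx ∧ dz + (-2*x*y) dy ∧ dz.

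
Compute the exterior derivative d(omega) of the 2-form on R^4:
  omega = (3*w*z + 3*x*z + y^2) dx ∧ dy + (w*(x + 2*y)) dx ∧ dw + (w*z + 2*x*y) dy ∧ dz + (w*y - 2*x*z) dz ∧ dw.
d(omega) = (3*w + 3*x + 2*y) dx ∧ dy ∧ dz + (-2*w + 3*z) dx ∧ dy ∧ dw + (w + z) dy ∧ dz ∧ dw + (-2*z) dx ∧ dz ∧ dw

For a 2-form omega = sum_{i<j} g_{ij} dx_i ∧ dx_j, the exterior derivative is
  d(omega) = sum_{i<j} d(g_{ij}) ∧ dx_i ∧ dx_j = sum_{i<j, k} (∂g_{ij}/∂x_k) dx_k ∧ dx_i ∧ dx_j.
Expand each term, using dx_k ∧ dx_i ∧ dx_j = sgn(permutation) dx_{(a)} ∧ dx_{(b)} ∧ dx_{(c)} with (a < b < c) sorted:
  d(3*w*z + 3*x*z + y^2) includes (∂/∂z)(3*w*z + 3*x*z + y^2) dz = (3*w + 3*x) dz, which multiplied by dx ∧ dy gives (3*w + 3*x) dx ∧ dy ∧ dz
  d(3*w*z + 3*x*z + y^2) includes (∂/∂w)(3*w*z + 3*x*z + y^2) dw = (3*z) dw, which multiplied by dx ∧ dy gives (3*z) dx ∧ dy ∧ dw
  d(w*(x + 2*y)) includes (∂/∂y)(w*(x + 2*y)) dy = (2*w) dy, which multiplied by dx ∧ dw gives (-2*w) dx ∧ dy ∧ dw
  d(w*z + 2*x*y) includes (∂/∂x)(w*z + 2*x*y) dx = (2*y) dx, which multiplied by dy ∧ dz gives (2*y) dx ∧ dy ∧ dz
  d(w*z + 2*x*y) includes (∂/∂w)(w*z + 2*x*y) dw = (z) dw, which multiplied by dy ∧ dz gives (z) dy ∧ dz ∧ dw
  d(w*y - 2*x*z) includes (∂/∂x)(w*y - 2*x*z) dx = (-2*z) dx, which multiplied by dz ∧ dw gives (-2*z) dx ∧ dz ∧ dw
  d(w*y - 2*x*z) includes (∂/∂y)(w*y - 2*x*z) dy = (w) dy, which multiplied by dz ∧ dw gives (w) dy ∧ dz ∧ dw
Collecting like 3-forms: d(omega) = (3*w + 3*x + 2*y) dx ∧ dy ∧ dz + (-2*w + 3*z) dx ∧ dy ∧ dw + (w + z) dy ∧ dz ∧ dw + (-2*z) dx ∧ dz ∧ dw.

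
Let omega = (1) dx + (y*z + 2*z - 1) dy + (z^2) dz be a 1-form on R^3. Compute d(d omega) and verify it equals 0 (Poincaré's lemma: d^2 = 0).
d(d omega) = 0

Step 1: d omega = sum_{i<j} (∂f_j/∂x_i - ∂f_i/∂x_j) dx_i ∧ dx_j:
  coeff of dx ∧ dy: 0
  coeff of dx ∧ dz: 0
  coeff of dy ∧ dz: -y - 2
Step 2: Apply d again to each 2-form coefficient. The only possible 3-form in R^3 is dx ∧ dy ∧ dz, with coefficient
  ∂(coeff of dy∧dz)/∂x - ∂(coeff of dx∧dz)/∂y + ∂(coeff of dx∧dy)/∂z
  = ∂/∂x (-y - 2) - ∂/∂y (0) + ∂/∂z (0).
Each of these terms simplifies to sums of mixed partials that cancel in pairs. The result is 0 (by equality of mixed partials for smooth functions — Schwarz / Clairaut).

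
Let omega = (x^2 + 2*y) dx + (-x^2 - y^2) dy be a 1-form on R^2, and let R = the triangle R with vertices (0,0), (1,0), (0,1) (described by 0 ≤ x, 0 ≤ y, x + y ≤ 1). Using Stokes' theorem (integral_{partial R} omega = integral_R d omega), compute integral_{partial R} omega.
integral_(partial R) omega = -4/3

Stokes: integral_partial_R omega = integral_R d omega with d omega = (∂Q/∂x - ∂P/∂y) dx ∧ dy.
  ∂Q/∂x = -2*x
  ∂P/∂y = 2
  integrand = ∂Q/∂x - ∂P/∂y = -2*x - 2.
Integrating over R: integral_0^1 integral_0^{1-x} (-2*x - 2) dy dx = -4/3.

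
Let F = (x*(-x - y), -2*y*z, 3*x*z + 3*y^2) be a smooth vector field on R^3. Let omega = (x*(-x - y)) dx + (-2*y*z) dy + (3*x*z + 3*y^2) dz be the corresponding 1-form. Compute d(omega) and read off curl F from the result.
d(omega) = (8*y) dy ∧ dz + (-3*z) dz ∧ dx + (x) dx ∧ dy; curl F = (8*y, -3*z, x)

d omega = sum_{i<j} (∂f_j/∂x_i - ∂f_i/∂x_j) dx_i ∧ dx_j. Under the identification (dy ∧ dz, dz ∧ dx, dx ∧ dy) ↔ (e_x, e_y, e_z), the coefficients are exactly the components of curl F. Compute:
  ∂R/∂y - ∂Q/∂z = (6*y) - (-2*y) = 8*y
  ∂P/∂z - ∂R/∂x = (0) - (3*z) = -3*z
  ∂Q/∂x - ∂P/∂y = (0) - (-x) = x.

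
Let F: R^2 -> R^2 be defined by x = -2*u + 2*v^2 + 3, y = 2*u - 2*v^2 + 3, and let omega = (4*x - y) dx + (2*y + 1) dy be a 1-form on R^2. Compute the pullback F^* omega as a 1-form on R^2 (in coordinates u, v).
F^* omega = (28*u - 28*v^2 - 4) du + (8*v*(-7*u + 7*v^2 + 1)) dv

Using F^*(f dg) = (f ∘ F) d(g ∘ F), substitute each coordinate x_i by F_i(u, v) in f_i, and replace dx_i by d F_i = (∂F_i/∂u) du + (∂F_i/∂v) dv.
  For the x component: f_1(F) = -10*u + 10*v^2 + 9; d F_1 = (-2) du + (4*v) dv
  For the y component: f_2(F) = 4*u - 4*v^2 + 7; d F_2 = (2) du + (-4*v) dv
Combining and collecting du, dv coefficients:
  coeff of du: 28*u - 28*v^2 - 4
  coeff of dv: 8*v*(-7*u + 7*v^2 + 1)
F^* omega = (28*u - 28*v^2 - 4) du + (8*v*(-7*u + 7*v^2 + 1)) dv.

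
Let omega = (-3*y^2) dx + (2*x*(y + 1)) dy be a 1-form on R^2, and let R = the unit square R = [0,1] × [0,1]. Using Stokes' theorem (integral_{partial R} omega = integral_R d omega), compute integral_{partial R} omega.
integral_(partial R) omega = 6

Stokes: integral_partial_R omega = integral_R d omega with d omega = (∂Q/∂x - ∂P/∂y) dx ∧ dy.
  ∂Q/∂x = 2*y + 2
  ∂P/∂y = -6*y
  integrand = ∂Q/∂x - ∂P/∂y = 8*y + 2.
Integrating over R: integral_0^1 integral_0^1 (8*y + 2) dx dy = 6.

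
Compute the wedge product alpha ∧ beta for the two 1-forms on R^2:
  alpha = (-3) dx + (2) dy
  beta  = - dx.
alpha ∧ beta = (2) dx ∧ dy

Distribute the wedge, using dx_i ∧ dx_j = -dx_j ∧ dx_i and dx_i ∧ dx_i = 0. For each pair (i, j) with i < j, the coefficient of dx_i ∧ dx_j in alpha ∧ beta is (alpha_i * beta_j - alpha_j * beta_i). Collecting: alpha ∧ beta = (2) dx ∧ dy.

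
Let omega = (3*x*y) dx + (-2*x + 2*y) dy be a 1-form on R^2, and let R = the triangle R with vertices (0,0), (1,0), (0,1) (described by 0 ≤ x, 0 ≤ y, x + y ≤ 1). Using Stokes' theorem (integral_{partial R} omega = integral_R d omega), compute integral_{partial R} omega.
integral_(partial R) omega = -3/2

Stokes: integral_partial_R omega = integral_R d omega with d omega = (∂Q/∂x - ∂P/∂y) dx ∧ dy.
  ∂Q/∂x = -2
  ∂P/∂y = 3*x
  integrand = ∂Q/∂x - ∂P/∂y = -3*x - 2.
Integrating over R: integral_0^1 integral_0^{1-x} (-3*x - 2) dy dx = -3/2.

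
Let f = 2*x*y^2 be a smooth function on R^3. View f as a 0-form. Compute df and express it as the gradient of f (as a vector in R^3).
df = (2*y^2) dx + (4*x*y) dy + (0) dz; grad f = (2*y^2, 4*x*y, 0)

For a 0-form f, d f = (∂f/∂x) dx + (∂f/∂y) dy + (∂f/∂z) dz. The components of the vector representation are exactly the entries of grad f in Cartesian coordinates:
  ∂f/∂x = 2*y^2
  ∂f/∂y = 4*x*y
  ∂f/∂z = 0.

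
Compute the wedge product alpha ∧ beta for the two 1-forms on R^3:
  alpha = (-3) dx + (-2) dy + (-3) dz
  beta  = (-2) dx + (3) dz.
alpha ∧ beta = (-15) dx ∧ dz + (-4) dx ∧ dy + (-6) dy ∧ dz

Distribute the wedge, using dx_i ∧ dx_j = -dx_j ∧ dx_i and dx_i ∧ dx_i = 0. For each pair (i, j) with i < j, the coefficient of dx_i ∧ dx_j in alpha ∧ beta is (alpha_i * beta_j - alpha_j * beta_i). Collecting: alpha ∧ beta = (-15) dx ∧ dz + (-4) dx ∧ dy + (-6) dy ∧ dz.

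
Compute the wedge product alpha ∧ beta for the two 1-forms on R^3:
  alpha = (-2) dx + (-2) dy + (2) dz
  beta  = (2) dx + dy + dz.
alpha ∧ beta = (2) dx ∧ dy + (-6) dx ∧ dz + (-4) dy ∧ dz

Distribute the wedge, using dx_i ∧ dx_j = -dx_j ∧ dx_i and dx_i ∧ dx_i = 0. For each pair (i, j) with i < j, the coefficient of dx_i ∧ dx_j in alpha ∧ beta is (alpha_i * beta_j - alpha_j * beta_i). Collecting: alpha ∧ beta = (2) dx ∧ dy + (-6) dx ∧ dz + (-4) dy ∧ dz.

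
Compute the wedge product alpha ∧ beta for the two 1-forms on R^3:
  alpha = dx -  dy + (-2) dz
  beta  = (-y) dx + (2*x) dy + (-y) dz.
alpha ∧ beta = (2*x - y) dx ∧ dy + (-3*y) dx ∧ dz + (4*x + y) dy ∧ dz

Distribute the wedge, using dx_i ∧ dx_j = -dx_j ∧ dx_i and dx_i ∧ dx_i = 0. For each pair (i, j) with i < j, the coefficient of dx_i ∧ dx_j in alpha ∧ beta is (alpha_i * beta_j - alpha_j * beta_i). Collecting: alpha ∧ beta = (2*x - y) dx ∧ dy + (-3*y) dx ∧ dz + (4*x + y) dy ∧ dz.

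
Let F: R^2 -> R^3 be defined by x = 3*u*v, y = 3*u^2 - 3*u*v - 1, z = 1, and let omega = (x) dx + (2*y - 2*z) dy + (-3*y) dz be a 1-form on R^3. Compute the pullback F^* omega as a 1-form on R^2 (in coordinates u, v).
F^* omega = (36*u^3 - 54*u^2*v + 27*u*v^2 - 24*u + 12*v) du + (3*u*(-6*u^2 + 9*u*v + 4)) dv

Using F^*(f dg) = (f ∘ F) d(g ∘ F), substitute each coordinate x_i by F_i(u, v) in f_i, and replace dx_i by d F_i = (∂F_i/∂u) du + (∂F_i/∂v) dv.
  For the x component: f_1(F) = 3*u*v; d F_1 = (3*v) du + (3*u) dv
  For the y component: f_2(F) = 6*u^2 - 6*u*v - 4; d F_2 = (6*u - 3*v) du + (-3*u) dv
  For the z component: f_3(F) = -9*u^2 + 9*u*v + 3; d F_3 = (0) du + (0) dv
Combining and collecting du, dv coefficients:
  coeff of du: 36*u^3 - 54*u^2*v + 27*u*v^2 - 24*u + 12*v
  coeff of dv: 3*u*(-6*u^2 + 9*u*v + 4)
F^* omega = (36*u^3 - 54*u^2*v + 27*u*v^2 - 24*u + 12*v) du + (3*u*(-6*u^2 + 9*u*v + 4)) dv.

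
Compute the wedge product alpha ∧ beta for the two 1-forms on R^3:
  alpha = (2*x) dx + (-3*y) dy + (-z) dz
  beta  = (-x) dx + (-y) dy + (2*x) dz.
alpha ∧ beta = (-5*x*y) dx ∧ dy + (x*(4*x - z)) dx ∧ dz + (-y*(6*x + z)) dy ∧ dz

Distribute the wedge, using dx_i ∧ dx_j = -dx_j ∧ dx_i and dx_i ∧ dx_i = 0. For each pair (i, j) with i < j, the coefficient of dx_i ∧ dx_j in alpha ∧ beta is (alpha_i * beta_j - alpha_j * beta_i). Collecting: alpha ∧ beta = (-5*x*y) dx ∧ dy + (x*(4*x - z)) dx ∧ dz + (-y*(6*x + z)) dy ∧ dz.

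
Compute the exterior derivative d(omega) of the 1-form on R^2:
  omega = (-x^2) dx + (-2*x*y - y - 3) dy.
d(omega) = (-2*y) dx ∧ dy

For a 1-form omega = sum_i f_i dx_i, the exterior derivative is
  d(omega) = sum_{i < j} (∂f_j/∂x_i - ∂f_i/∂x_j) dx_i ∧ dx_j.
  coefficient of dx ∧ dy: ∂f_2/∂x - ∂f_1/∂y = ∂(-2*x*y - y - 3)/∂x - ∂(-x^2)/∂y = -2*y
Assembling: d(omega) = (-2*y) dx ∧ dy.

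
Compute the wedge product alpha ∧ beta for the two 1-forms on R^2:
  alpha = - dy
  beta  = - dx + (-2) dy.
alpha ∧ beta = (-1) dx ∧ dy

Distribute the wedge, using dx_i ∧ dx_j = -dx_j ∧ dx_i and dx_i ∧ dx_i = 0. For each pair (i, j) with i < j, the coefficient of dx_i ∧ dx_j in alpha ∧ beta is (alpha_i * beta_j - alpha_j * beta_i). Collecting: alpha ∧ beta = (-1) dx ∧ dy.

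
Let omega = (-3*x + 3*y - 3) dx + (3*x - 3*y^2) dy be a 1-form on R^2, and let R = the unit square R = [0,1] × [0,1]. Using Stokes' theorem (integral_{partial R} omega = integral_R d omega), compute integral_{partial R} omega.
integral_(partial R) omega = 0

Stokes: integral_partial_R omega = integral_R d omega with d omega = (∂Q/∂x - ∂P/∂y) dx ∧ dy.
  ∂Q/∂x = 3
  ∂P/∂y = 3
  integrand = ∂Q/∂x - ∂P/∂y = 0.
Integrating over R: integral_0^1 integral_0^1 (0) dx dy = 0.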